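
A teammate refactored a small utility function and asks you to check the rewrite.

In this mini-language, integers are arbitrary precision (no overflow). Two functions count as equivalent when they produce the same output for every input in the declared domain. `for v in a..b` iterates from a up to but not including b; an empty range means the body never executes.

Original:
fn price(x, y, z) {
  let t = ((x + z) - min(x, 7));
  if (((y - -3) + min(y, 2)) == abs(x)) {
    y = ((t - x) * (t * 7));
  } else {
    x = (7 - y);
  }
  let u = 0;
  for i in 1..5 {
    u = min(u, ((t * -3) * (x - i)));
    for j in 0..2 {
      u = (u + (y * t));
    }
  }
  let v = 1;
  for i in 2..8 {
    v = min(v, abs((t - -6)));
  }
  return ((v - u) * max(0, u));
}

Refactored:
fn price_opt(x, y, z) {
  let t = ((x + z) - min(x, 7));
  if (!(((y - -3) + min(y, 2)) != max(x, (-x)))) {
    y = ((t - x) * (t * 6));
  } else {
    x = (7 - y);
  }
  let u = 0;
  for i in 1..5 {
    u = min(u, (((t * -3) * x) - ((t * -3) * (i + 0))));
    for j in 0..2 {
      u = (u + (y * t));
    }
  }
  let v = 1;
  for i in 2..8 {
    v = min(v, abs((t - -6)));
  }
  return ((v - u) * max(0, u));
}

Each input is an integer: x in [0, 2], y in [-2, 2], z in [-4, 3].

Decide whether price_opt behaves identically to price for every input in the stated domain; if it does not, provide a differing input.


There is a counterexample at x=1, y=-1, z=2: -5402 on one side, -4290 on the other.
price: t=2, then (((y - -3) + min(y, 2)) == abs(x)) is true, then y=14, then u=0, then (i=1), then u=0, then (j=0), then u=28, then (j=1), then u=56, then (i=2), then u=6, then (j=0), then u=34, then (j=1), then u=62, then (i=3), then u=12, then (j=0), then u=40, then (j=1), then u=68, then (i=4), then u=18, then (j=0), then u=46, then (j=1), then u=74, then v=1, then (i=2), then v=1, then (i=3), then v=1, then (i=4), then v=1, then (i=5), then v=1, then (i=6), then v=1, then (i=7), then v=1, then returns -5402
price_opt: t=2, then (!(((y - -3) + min(y, 2)) != max(x, (-x)))) is true, then y=12, then u=0, then (i=1), then u=0, then (j=0), then u=24, then (j=1), then u=48, then (i=2), then u=6, then (j=0), then u=30, then (j=1), then u=54, then (i=3), then u=12, then (j=0), then u=36, then (j=1), then u=60, then (i=4), then u=18, then (j=0), then u=42, then (j=1), then u=66, then v=1, then (i=2), then v=1, then (i=3), then v=1, then (i=4), then v=1, then (i=5), then v=1, then (i=6), then v=1, then (i=7), then v=1, then returns -4290
verdict: not equivalent; witness: x=1, y=-1, z=2


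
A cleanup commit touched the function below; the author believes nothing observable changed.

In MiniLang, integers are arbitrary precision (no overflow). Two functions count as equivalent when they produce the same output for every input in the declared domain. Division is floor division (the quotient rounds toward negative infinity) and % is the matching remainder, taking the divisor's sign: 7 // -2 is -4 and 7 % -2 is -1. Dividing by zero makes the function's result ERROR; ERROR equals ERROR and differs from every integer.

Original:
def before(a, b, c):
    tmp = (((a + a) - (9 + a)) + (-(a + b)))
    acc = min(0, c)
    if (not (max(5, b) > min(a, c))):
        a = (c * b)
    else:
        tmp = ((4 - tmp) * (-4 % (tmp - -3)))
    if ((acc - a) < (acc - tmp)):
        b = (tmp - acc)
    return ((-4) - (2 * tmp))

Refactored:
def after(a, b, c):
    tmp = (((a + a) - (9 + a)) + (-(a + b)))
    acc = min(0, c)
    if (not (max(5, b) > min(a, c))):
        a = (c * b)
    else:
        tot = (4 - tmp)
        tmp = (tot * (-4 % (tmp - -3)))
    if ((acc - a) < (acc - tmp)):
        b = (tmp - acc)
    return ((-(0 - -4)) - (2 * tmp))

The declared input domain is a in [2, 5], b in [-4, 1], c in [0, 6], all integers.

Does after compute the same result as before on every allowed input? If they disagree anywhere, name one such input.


Changes here: statement counts differ; also constant usage differs; also arithmetic usage differs; also local variable names differ; the full 168-point sweep finds no disagreement.
verdict: equivalent


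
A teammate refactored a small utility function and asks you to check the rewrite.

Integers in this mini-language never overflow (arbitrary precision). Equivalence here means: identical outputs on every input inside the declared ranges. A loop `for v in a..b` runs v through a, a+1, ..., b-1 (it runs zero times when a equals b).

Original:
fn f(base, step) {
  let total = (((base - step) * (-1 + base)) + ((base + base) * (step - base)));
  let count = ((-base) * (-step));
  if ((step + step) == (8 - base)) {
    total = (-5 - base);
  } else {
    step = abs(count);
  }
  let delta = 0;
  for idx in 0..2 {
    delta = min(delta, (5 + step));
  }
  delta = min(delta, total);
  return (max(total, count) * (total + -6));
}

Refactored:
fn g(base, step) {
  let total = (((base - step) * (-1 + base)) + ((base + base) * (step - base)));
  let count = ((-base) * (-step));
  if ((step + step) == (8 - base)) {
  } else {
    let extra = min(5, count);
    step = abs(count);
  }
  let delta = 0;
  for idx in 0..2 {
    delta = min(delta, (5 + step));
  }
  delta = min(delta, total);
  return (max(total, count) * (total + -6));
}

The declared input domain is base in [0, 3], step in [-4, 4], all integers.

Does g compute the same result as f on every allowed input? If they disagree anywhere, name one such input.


There is a counterexample at base=0, step=4: 0 on one side, -8 on the other.
f: total = 4; count = 0; ((step + step) == (8 - base)) -> true; total = -5; delta = 0; [idx=0]; delta = 0; [idx=1]; delta = 0; delta = -5; return 0
g: total = 4; count = 0; ((step + step) == (8 - base)) -> true; delta = 0; [idx=0]; delta = 0; [idx=1]; delta = 0; delta = 0; return -8
verdict: not equivalent; witness: base=0, step=4


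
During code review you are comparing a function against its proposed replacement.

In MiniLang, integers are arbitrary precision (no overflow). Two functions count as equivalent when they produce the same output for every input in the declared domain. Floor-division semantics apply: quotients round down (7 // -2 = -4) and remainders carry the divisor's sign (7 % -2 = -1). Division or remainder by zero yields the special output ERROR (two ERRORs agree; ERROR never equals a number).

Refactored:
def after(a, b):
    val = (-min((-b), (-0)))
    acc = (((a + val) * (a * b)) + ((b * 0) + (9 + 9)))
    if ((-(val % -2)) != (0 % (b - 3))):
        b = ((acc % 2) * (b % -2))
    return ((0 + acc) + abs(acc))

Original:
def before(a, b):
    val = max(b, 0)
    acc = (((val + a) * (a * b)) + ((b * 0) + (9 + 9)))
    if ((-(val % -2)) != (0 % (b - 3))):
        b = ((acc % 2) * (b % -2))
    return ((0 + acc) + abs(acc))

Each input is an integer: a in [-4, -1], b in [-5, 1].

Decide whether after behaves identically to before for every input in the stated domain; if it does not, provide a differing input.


Equivalent — the differences include min/max/abs usage differs, yet no declared input distinguishes the two.
As a probe, take a=-4, b=-2: before runs val becomes 0; next acc becomes -14; next ((-(val % -2)) != (0 % (b - 3))) evaluates to false; next final value 0; after runs val becomes 0; next acc becomes -14; next ((-(val % -2)) != (0 % (b - 3))) evaluates to false; next final value 0; both end at 0.
Checked all 28 inputs in the declared domain: the outputs agree on every one.
verdict: equivalent


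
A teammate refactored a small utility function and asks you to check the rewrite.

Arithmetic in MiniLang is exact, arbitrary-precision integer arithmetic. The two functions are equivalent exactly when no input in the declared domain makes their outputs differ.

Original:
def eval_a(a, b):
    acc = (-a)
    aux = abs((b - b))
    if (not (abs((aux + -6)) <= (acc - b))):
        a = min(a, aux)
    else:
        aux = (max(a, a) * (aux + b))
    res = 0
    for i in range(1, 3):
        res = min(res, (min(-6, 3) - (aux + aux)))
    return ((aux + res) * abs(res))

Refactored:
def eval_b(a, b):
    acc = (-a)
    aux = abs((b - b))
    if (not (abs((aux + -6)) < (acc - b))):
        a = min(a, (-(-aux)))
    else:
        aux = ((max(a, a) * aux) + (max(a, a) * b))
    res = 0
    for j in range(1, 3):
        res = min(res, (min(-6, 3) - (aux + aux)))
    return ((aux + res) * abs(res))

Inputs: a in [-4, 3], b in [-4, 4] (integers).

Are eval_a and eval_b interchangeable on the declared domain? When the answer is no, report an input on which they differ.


Try a=-4, b=-2.
eval_a: acc=4, then aux=0, then (not (abs((aux + -6)) <= (acc - b))) is false, then aux=8, then res=0, then (i=1), then res=-22, then (i=2), then res=-22, then returns -308
eval_b: acc=4, then aux=0, then (not (abs((aux + -6)) < (acc - b))) is true, then a=-4, then res=0, then (j=1), then res=-6, then (j=2), then res=-6, then returns -36
-308 and -36 differ, so these are not the same function on this domain.
verdict: not equivalent; witness: a=-4, b=-2


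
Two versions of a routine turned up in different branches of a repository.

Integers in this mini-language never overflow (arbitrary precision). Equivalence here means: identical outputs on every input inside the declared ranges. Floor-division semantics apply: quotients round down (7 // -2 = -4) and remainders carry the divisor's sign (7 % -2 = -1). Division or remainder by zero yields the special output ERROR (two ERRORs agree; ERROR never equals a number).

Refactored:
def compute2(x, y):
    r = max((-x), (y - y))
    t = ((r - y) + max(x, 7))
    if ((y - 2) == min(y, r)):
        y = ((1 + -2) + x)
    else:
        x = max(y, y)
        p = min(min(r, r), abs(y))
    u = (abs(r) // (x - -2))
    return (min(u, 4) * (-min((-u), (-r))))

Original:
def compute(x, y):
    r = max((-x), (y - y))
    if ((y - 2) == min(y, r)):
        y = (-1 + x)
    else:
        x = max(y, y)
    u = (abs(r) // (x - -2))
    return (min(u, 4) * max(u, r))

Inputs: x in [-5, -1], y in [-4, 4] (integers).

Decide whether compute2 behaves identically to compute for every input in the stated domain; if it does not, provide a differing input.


The two are interchangeable: local variable names differ; and constant usage differs; and min/max/abs usage differs; and statement counts differ; and arithmetic usage differs, and every declared input agrees.
One worked example (x=-2, y=-1) — compute: r=2, then ((y - 2) == min(y, r)) is false, then x=-1, then u=2, then returns 4; compute2: r=2, then t=10, then ((y - 2) == min(y, r)) is false, then x=-1, then p=1, then u=2, then returns 4; agreement on 4.
Every one of the 45 inputs gives matching results.
verdict: equivalent


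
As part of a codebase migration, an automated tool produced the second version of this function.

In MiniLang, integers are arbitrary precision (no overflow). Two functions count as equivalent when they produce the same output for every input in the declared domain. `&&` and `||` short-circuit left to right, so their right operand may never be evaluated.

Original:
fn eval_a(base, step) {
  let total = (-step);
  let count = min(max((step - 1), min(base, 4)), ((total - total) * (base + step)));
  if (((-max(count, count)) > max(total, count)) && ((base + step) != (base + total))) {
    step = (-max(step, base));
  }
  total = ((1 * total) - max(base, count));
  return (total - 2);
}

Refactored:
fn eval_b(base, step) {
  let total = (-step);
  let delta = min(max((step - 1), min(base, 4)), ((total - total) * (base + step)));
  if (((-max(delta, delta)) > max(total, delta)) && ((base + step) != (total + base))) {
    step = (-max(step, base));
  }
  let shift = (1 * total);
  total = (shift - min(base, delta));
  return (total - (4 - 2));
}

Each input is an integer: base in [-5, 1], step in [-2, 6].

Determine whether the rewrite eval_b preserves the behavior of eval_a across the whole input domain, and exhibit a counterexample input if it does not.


Run the pair on base=-5, step=-2.
eval_a: total becomes 2; next count becomes -3; next (((-max(count, count)) > max(total, count)) && ((base + step) != (base + total))) evaluates to true; next step becomes 2; next total becomes 5; next final value 3
eval_b: total becomes 2; next delta becomes -3; next (((-max(delta, delta)) > max(total, delta)) && ((base + step) != (total + base))) evaluates to true; next step becomes 2; next shift becomes 2; next total becomes 7; next final value 5
3 != 5, so the rewrite changes behavior.
verdict: not equivalent; witness: base=-5, step=-2


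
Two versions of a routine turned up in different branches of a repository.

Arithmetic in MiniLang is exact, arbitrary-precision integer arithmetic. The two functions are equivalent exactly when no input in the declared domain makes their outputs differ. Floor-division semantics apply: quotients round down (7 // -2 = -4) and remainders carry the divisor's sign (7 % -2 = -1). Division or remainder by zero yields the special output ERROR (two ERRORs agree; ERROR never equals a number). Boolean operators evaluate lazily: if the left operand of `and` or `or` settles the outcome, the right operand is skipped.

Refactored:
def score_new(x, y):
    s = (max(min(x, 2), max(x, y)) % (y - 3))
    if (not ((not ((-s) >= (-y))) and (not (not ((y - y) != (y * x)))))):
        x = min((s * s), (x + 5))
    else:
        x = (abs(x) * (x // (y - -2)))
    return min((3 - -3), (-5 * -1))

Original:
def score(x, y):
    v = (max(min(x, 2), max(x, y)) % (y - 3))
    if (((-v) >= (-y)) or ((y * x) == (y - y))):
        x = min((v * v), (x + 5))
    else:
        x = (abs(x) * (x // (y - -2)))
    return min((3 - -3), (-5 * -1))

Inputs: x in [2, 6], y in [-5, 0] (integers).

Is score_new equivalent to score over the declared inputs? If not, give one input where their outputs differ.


Differences: local variable names differ; and boolean connective usage differs; and comparison usage differs — yet all 30 inputs agree.
verdict: equivalent


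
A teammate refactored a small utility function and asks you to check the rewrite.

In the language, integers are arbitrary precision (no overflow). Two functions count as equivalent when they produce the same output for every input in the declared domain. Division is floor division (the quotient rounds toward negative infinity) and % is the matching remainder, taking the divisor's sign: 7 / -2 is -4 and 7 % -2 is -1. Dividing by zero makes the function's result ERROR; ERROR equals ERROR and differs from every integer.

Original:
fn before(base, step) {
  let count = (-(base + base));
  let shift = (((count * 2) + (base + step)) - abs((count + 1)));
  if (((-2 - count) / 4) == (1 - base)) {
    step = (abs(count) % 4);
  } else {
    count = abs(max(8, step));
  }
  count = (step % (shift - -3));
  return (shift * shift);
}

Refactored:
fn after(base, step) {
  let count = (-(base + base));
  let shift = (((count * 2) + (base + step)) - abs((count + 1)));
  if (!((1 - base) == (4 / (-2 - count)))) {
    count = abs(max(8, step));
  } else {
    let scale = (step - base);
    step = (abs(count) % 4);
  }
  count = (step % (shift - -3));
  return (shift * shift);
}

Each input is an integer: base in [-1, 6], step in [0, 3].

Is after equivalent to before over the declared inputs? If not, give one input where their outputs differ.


These are not equivalent — on base=1, step=0 the outputs split (16 vs ERROR).
before: count=-2, then shift=-4, then (((-2 - count) / 4) == (1 - base)) is true, then step=2, then count=0, then returns 16
after: count=-2, then shift=-4, then a zero divisor aborts: ERROR
verdict: not equivalent; witness: base=1, step=0


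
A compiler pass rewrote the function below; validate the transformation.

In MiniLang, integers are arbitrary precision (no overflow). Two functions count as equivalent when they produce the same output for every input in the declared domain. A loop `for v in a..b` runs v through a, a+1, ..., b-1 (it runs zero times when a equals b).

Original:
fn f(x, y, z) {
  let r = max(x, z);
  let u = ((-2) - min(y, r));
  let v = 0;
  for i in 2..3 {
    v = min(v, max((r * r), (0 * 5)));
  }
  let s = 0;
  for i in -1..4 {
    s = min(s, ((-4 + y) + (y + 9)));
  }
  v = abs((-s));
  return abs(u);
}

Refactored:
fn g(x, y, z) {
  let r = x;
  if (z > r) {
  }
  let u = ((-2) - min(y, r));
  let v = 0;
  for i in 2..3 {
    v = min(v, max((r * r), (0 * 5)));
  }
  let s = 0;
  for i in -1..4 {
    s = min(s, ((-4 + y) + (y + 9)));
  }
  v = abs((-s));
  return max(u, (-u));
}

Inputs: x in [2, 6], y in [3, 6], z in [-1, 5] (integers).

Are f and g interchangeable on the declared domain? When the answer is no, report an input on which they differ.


These are not equivalent — on x=2, y=3, z=3 the outputs split (5 vs 4).
f: r = 3; u = -5; v = 0; [i=2]; v = 0; s = 0; [i=-1]; s = 0; [i=0]; s = 0; [i=1]; s = 0; [i=2]; s = 0; [i=3]; s = 0; v = 0; return 5
g: r = 2; (z > r) -> true; u = -4; v = 0; [i=2]; v = 0; s = 0; [i=-1]; s = 0; [i=0]; s = 0; [i=1]; s = 0; [i=2]; s = 0; [i=3]; s = 0; v = 0; return 4
verdict: not equivalent; witness: x=2, y=3, z=3


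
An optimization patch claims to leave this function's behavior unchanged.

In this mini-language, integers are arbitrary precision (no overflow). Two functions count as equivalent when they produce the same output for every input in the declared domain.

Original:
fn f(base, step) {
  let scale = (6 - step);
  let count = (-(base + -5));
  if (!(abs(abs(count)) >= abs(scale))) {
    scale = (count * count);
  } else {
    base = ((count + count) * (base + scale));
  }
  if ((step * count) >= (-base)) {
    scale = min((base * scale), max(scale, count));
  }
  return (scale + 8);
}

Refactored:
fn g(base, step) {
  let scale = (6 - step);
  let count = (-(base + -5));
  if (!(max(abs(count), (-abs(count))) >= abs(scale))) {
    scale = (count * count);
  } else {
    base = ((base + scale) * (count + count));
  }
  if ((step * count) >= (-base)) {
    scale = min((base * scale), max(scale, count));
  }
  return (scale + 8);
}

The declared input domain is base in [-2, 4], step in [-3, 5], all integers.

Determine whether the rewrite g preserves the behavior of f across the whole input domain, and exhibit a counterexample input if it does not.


Differences: min/max/abs usage differs — yet all 63 inputs agree.
verdict: equivalent


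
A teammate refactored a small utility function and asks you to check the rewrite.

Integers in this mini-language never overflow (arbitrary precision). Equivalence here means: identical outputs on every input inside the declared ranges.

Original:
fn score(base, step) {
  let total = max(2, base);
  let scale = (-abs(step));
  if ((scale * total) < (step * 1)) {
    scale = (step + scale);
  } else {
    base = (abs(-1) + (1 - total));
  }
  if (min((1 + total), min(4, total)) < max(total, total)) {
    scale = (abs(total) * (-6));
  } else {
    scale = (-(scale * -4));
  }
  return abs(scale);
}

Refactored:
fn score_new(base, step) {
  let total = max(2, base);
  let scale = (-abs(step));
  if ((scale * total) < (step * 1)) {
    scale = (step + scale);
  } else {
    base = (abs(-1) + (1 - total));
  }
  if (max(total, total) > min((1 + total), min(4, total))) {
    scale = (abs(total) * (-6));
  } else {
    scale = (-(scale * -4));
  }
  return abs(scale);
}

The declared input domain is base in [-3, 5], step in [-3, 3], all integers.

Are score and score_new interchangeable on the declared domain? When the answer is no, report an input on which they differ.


Although comparison usage differs, 63/63 inputs agree.
verdict: equivalent


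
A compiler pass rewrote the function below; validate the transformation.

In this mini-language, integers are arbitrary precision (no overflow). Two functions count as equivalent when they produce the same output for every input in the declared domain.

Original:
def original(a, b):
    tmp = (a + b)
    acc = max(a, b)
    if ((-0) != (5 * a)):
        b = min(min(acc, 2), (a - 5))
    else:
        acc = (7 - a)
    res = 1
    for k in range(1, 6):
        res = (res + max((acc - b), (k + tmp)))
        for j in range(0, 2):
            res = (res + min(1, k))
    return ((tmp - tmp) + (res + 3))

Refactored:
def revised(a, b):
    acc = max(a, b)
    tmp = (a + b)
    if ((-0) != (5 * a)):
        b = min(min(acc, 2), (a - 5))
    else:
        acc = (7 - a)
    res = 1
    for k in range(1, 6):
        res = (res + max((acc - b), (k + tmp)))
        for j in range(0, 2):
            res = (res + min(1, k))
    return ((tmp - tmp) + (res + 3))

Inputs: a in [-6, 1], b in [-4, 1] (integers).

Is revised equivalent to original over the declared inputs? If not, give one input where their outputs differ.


Although same computation, different form, 48/48 inputs agree.
verdict: equivalent


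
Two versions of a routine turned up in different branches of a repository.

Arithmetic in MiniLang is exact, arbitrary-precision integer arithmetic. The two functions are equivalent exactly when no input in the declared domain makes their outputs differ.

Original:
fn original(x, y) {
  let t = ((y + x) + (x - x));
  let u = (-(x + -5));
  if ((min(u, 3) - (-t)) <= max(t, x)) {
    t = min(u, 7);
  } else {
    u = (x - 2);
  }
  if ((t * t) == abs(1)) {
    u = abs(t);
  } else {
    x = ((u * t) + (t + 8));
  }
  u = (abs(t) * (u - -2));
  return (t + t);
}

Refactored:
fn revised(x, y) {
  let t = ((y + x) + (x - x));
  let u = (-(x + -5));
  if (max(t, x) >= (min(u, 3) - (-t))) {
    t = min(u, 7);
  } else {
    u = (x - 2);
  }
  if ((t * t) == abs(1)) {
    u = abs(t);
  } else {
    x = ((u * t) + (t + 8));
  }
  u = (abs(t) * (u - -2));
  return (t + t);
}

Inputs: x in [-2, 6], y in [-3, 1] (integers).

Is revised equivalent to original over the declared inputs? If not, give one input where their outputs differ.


Side by side, the visible changes include: comparison usage differs.
Tracing x=0, y=-1: original: t := -1 | u := 5 | ((min(u, 3) - (-t)) <= max(t, x)): false | u := -2 | ((t * t) == abs(1)): true | u := 1 | u := 3 | result -2 | revised: t := -1 | u := 5 | (max(t, x) >= (min(u, 3) - (-t))): false | u := -2 | ((t * t) == abs(1)): true | u := 1 | u := 3 | result -2 — matching result -2.
An exhaustive pass over the 45 declared inputs shows identical outputs.
verdict: equivalent


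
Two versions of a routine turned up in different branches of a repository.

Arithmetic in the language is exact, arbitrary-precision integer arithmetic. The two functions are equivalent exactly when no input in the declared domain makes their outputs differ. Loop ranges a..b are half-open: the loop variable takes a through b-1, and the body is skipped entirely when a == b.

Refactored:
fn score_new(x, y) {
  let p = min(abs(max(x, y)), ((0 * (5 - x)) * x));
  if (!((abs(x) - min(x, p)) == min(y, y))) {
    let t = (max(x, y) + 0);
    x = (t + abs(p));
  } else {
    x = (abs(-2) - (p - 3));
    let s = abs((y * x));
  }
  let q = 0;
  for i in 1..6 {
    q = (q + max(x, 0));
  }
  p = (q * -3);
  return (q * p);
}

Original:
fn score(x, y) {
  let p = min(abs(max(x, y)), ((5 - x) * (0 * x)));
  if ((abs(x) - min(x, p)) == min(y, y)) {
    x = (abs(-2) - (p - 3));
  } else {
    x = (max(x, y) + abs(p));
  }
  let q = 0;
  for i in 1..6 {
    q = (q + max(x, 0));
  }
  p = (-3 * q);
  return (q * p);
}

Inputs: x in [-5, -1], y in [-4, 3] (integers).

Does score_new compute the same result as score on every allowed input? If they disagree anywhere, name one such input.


Although constant usage differs, and boolean connective usage differs, and statement counts differ, and local variable names differ, and min/max/abs usage differs, and arithmetic usage differs, 40/40 inputs agree.
verdict: equivalent


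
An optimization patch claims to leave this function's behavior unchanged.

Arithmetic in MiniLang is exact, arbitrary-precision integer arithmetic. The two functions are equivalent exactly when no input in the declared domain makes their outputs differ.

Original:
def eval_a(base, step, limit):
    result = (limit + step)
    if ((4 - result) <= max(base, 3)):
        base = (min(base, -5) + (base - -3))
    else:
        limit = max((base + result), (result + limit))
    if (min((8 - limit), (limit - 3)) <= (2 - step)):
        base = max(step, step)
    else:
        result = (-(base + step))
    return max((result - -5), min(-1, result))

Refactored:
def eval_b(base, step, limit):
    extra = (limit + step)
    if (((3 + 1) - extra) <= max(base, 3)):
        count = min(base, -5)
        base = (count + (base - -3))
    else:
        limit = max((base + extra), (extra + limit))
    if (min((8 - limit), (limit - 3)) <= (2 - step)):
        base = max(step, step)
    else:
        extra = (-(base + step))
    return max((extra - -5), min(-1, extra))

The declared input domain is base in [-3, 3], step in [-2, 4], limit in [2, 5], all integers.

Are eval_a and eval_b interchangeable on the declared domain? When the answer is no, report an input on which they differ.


Side by side, the visible changes include: constant usage differs, and statement counts differ, and arithmetic usage differs, and local variable names differ.
Spot check at base=-2, step=4, limit=5 — eval_a: result = 9; ((4 - result) <= max(base, 3)) -> true; base = -4; (min((8 - limit), (limit - 3)) <= (2 - step)) -> false; result = 0; return 5. eval_b: extra = 9; (((3 + 1) - extra) <= max(base, 3)) -> true; count = -5; base = -4; (min((8 - limit), (limit - 3)) <= (2 - step)) -> false; extra = 0; return 5. Both give 5.
Every one of the 196 inputs gives matching results.
verdict: equivalent


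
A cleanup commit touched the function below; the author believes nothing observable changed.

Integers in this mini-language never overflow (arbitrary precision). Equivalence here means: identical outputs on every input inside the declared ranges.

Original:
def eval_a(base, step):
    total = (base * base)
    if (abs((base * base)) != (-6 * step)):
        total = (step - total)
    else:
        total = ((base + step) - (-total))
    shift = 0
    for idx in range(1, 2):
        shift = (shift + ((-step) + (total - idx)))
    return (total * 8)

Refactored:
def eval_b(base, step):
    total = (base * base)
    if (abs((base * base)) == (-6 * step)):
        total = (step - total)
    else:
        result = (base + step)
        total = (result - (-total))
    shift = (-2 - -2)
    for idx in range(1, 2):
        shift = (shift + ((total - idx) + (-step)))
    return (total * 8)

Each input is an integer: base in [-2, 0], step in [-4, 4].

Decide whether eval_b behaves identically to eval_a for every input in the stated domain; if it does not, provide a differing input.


On input base=-2, step=-4, eval_a returns -64 while eval_b returns -16.
verdict: not equivalent; witness: base=-2, step=-4


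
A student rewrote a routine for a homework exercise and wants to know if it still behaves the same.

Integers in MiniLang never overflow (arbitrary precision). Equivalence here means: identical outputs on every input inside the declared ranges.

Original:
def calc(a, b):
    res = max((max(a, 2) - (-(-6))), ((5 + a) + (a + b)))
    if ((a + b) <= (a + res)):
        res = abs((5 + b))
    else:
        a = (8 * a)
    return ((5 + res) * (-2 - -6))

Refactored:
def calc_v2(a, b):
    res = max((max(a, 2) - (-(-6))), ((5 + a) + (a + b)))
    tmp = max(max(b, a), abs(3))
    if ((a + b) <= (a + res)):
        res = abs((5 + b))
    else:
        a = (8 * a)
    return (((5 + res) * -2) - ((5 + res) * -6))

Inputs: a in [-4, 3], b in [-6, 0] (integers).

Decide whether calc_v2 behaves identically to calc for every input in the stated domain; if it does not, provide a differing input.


Among the additions is an assignment to `tmp` whose value nothing reads, and its value is discarded.
Spot check at a=-2, b=-4 — calc: res = -3; ((a + b) <= (a + res)) -> true; res = 1; return 24. calc_v2: res = -3; tmp = 3; ((a + b) <= (a + res)) -> true; res = 1; return 24. Both give 24.
An exhaustive pass over the 56 declared inputs shows identical outputs.
verdict: equivalent


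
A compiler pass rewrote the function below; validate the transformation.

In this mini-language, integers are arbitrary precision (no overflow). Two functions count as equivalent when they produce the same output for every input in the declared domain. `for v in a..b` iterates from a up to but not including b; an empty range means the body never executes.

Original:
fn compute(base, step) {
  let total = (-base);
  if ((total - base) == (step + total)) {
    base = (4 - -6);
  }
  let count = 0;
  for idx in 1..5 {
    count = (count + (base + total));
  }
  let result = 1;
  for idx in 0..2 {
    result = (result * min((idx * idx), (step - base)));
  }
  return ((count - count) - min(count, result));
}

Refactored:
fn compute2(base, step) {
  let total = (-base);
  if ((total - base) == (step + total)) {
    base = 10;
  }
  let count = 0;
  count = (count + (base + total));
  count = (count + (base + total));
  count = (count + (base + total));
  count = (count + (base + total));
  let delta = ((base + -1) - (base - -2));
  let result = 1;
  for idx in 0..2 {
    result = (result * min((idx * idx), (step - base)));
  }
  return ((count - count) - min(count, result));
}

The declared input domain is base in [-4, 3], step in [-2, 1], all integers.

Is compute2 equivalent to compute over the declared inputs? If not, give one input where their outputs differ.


A substantive addition is an assignment to `delta` whose value nothing reads; no result depends on it.
Spot check at base=-1, step=-1 — compute: total becomes 1; next ((total - base) == (step + total)) evaluates to false; next count becomes 0; next at idx=1:; next count becomes 0; next at idx=2:; next count becomes 0; next at idx=3:; next count becomes 0; next at idx=4:; next count becomes 0; next result becomes 1; next at idx=0:; next result becomes 0; next at idx=1:; next result becomes 0; next final value 0. compute2: total becomes 1; next ((total - base) == (step + total)) evaluates to false; next count becomes 0; next count becomes 0; next count becomes 0; next count becomes 0; next count becomes 0; next delta becomes -3; next result becomes 1; next at idx=0:; next result becomes 0; next at idx=1:; next result becomes 0; next final value 0. Both give 0.
Sweeping the whole domain (32 inputs) finds no disagreement.
verdict: equivalent


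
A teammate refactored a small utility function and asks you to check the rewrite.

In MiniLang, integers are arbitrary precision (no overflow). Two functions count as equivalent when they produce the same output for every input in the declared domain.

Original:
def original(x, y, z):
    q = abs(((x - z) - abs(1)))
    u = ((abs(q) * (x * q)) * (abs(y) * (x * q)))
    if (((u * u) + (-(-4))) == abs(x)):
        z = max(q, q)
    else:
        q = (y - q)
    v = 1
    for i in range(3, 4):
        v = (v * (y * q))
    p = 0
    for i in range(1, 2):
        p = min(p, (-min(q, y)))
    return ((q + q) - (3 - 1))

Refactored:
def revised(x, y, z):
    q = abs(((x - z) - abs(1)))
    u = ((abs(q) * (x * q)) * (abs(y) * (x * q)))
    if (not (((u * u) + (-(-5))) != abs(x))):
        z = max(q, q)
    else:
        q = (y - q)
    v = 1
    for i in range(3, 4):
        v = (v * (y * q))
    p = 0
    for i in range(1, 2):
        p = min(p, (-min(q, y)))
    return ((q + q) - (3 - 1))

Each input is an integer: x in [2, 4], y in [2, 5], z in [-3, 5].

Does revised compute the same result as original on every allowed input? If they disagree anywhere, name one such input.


The rewrite breaks on x=4, y=2, z=3, where the results are -2 and 2.
original: q = 0; u = 0; (((u * u) + (-(-4))) == abs(x)) -> true; z = 0; v = 1; [i=3]; v = 0; p = 0; [i=1]; p = 0; return -2
revised: q = 0; u = 0; (not (((u * u) + (-(-5))) != abs(x))) -> false; q = 2; v = 1; [i=3]; v = 4; p = 0; [i=1]; p = -2; return 2
verdict: not equivalent; witness: x=4, y=2, z=3


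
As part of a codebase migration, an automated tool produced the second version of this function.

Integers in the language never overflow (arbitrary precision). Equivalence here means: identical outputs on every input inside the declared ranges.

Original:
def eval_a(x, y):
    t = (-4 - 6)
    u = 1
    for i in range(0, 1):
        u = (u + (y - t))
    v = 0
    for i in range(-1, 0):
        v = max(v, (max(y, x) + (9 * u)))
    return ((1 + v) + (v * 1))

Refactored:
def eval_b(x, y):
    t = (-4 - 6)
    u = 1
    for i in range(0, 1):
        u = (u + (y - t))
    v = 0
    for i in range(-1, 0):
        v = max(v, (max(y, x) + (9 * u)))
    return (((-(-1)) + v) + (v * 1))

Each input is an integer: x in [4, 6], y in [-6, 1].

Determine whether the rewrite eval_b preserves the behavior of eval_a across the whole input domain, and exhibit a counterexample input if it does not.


The two are interchangeable: same computation, different form, and every declared input agrees.
As a probe, take x=5, y=-6: eval_a runs t=-10, then u=1, then (i=0), then u=5, then v=0, then (i=-1), then v=50, then returns 101; eval_b runs t=-10, then u=1, then (i=0), then u=5, then v=0, then (i=-1), then v=50, then returns 101; both end at 101.
Sweeping the whole domain (24 inputs) finds no disagreement.
verdict: equivalent


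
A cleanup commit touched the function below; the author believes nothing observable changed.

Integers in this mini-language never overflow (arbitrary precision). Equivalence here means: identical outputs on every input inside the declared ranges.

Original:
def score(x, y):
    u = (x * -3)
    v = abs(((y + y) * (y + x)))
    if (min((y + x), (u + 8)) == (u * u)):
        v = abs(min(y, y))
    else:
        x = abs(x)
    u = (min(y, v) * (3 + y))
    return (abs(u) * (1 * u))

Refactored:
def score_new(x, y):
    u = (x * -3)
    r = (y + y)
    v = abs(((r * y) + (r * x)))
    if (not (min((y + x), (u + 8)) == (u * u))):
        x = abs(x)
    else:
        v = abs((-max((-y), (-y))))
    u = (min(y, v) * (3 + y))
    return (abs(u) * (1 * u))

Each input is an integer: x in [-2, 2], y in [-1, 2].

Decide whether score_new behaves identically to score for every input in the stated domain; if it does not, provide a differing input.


Differences: local variable names differ; boolean connective usage differs; min/max/abs usage differs; arithmetic usage differs; statement counts differ — yet all 20 inputs agree.
verdict: equivalent


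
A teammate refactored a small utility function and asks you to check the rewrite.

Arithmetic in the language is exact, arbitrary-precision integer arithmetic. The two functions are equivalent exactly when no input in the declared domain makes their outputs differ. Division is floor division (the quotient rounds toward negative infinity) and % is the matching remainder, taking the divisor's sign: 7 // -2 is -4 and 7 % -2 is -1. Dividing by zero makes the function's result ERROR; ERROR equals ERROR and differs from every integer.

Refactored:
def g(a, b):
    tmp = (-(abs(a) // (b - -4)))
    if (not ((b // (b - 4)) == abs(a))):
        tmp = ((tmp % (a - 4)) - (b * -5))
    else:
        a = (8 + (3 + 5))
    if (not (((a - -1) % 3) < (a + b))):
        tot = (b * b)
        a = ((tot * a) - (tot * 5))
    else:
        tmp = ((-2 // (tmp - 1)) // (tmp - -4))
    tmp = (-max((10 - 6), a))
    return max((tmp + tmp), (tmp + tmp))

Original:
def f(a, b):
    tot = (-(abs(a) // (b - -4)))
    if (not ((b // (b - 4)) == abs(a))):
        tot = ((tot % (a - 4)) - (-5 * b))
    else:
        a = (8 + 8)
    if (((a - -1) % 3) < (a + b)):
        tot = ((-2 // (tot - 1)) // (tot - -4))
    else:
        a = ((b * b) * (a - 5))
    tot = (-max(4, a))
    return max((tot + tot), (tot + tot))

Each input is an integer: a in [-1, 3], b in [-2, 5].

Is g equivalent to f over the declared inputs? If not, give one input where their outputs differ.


Reading the diff, among the changes: statement counts differ; and arithmetic usage differs; and local variable names differ; and constant usage differs; and boolean connective usage differs.
As a probe, take a=2, b=4: f runs tot := 0 | divide-by-zero, output ERROR; g runs tmp := 0 | divide-by-zero, output ERROR; both end at ERROR.
Sweeping the whole domain (40 inputs) finds no disagreement.
verdict: equivalent


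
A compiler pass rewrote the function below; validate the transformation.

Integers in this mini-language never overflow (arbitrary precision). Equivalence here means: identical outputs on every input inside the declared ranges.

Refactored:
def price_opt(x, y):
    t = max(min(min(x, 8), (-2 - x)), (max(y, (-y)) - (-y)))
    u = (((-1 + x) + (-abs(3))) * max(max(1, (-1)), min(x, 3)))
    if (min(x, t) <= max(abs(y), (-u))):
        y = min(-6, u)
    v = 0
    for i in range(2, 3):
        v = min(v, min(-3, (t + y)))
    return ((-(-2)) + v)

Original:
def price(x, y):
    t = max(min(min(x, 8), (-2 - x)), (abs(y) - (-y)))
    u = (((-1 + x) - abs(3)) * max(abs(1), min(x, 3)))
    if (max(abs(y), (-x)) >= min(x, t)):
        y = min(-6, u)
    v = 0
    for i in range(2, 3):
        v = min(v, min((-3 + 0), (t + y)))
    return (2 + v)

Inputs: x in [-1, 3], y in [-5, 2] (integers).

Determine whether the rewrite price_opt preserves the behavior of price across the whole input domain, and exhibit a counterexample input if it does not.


Try x=2, y=1.
price: t := 2 | u := -4 | (max(abs(y), (-x)) >= min(x, t)): false | v := 0 | iter i=2: | v := -3 | result -1
price_opt: t := 2 | u := -4 | (min(x, t) <= max(abs(y), (-u))): true | y := -6 | v := 0 | iter i=2: | v := -4 | result -2
-1 against -2: the behavior changed.
verdict: not equivalent; witness: x=2, y=1


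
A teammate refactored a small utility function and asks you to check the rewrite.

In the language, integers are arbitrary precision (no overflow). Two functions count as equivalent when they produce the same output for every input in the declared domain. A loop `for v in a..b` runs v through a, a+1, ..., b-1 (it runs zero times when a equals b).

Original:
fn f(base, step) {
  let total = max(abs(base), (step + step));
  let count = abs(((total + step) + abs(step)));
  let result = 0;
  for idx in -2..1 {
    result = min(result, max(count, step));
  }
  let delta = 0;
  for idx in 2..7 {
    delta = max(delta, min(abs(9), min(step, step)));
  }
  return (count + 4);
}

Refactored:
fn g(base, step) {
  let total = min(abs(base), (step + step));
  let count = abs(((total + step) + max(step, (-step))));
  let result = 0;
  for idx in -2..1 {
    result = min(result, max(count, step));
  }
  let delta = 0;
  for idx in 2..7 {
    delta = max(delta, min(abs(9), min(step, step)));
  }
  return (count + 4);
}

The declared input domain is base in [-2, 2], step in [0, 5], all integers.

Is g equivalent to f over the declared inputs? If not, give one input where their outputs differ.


Evaluate both at base=-2, step=0.
f: total becomes 2; next count becomes 2; next result becomes 0; next at idx=-2:; next result becomes 0; next at idx=-1:; next result becomes 0; next at idx=0:; next result becomes 0; next delta becomes 0; next at idx=2:; next delta becomes 0; next at idx=3:; next delta becomes 0; next at idx=4:; next delta becomes 0; next at idx=5:; next delta becomes 0; next at idx=6:; next delta becomes 0; next final value 6
g: total becomes 0; next count becomes 0; next result becomes 0; next at idx=-2:; next result becomes 0; next at idx=-1:; next result becomes 0; next at idx=0:; next result becomes 0; next delta becomes 0; next at idx=2:; next delta becomes 0; next at idx=3:; next delta becomes 0; next at idx=4:; next delta becomes 0; next at idx=5:; next delta becomes 0; next at idx=6:; next delta becomes 0; next final value 4
6 against 4: the behavior changed.
verdict: not equivalent; witness: base=-2, step=0


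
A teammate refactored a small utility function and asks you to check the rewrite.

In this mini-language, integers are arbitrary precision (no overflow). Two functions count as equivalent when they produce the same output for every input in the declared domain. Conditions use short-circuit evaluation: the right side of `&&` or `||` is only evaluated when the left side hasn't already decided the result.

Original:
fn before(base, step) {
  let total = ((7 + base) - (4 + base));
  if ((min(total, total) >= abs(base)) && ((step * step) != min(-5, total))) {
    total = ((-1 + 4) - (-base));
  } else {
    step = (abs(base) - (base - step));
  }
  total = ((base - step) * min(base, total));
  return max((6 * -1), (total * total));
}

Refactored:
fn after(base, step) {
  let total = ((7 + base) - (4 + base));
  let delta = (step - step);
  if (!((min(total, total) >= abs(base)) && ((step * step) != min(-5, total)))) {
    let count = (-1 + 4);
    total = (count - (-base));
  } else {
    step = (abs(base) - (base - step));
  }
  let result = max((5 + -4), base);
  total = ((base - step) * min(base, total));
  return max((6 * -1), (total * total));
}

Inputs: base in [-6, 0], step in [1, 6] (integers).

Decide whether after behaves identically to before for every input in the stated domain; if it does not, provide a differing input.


These are not equivalent — on base=-6, step=1 the outputs split (12996 vs 1764).
before: total=3, then ((min(total, total) >= abs(base)) && ((step * step) != min(-5, total))) is false, then step=13, then total=114, then returns 12996
after: total=3, then delta=0, then (!((min(total, total) >= abs(base)) && ((step * step) != min(-5, total)))) is true, then count=3, then total=-3, then result=1, then total=42, then returns 1764
verdict: not equivalent; witness: base=-6, step=1
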